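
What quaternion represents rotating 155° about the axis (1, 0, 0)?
0.2164 + 0.9763i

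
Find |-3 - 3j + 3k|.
√27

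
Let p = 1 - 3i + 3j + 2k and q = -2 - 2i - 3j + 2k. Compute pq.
-3 + 16i - 7j + 13k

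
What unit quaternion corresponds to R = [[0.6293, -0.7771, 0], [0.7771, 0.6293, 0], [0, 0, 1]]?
0.9026 + 0.4305k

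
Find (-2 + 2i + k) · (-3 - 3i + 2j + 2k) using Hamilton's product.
10 - 2i - 11j - 3k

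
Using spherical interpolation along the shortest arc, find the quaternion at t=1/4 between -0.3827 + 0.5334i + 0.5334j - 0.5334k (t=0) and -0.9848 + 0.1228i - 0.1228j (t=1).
-0.6308 + 0.4855i + 0.4082j - 0.4469k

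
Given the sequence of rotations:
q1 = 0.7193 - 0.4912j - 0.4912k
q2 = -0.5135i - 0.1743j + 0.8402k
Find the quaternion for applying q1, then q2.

q2 · q1 = 0.3271 + 0.129i - 0.3776j + 0.8566k
0.3271 + 0.129i - 0.3776j + 0.8566k


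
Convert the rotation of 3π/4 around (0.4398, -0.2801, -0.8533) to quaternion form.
0.3827 + 0.4063i - 0.2588j - 0.7883k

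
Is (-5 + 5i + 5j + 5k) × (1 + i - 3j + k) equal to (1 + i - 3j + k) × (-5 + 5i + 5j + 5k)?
No: pq = 20i + 20j - 20k ≠ -20i + 20j + 20k = qp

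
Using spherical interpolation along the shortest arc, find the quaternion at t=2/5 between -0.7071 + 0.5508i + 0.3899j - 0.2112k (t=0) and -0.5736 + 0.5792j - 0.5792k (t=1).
-0.6957 + 0.3496i + 0.4968j - 0.3834k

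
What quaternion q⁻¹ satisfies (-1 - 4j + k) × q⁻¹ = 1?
-0.0556 + 0.2222j - 0.0556k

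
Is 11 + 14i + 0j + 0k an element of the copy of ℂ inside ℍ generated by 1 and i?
Yes. The quaternion 11 + 14i has j- and k-coefficients y = z = 0, so it lies in the complex subalgebra spanned by 1 and i.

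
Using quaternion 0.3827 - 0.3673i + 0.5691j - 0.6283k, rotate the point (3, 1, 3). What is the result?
(1.442, -4.058, -0.671)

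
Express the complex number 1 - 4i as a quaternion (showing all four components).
1 - 4i + 0j + 0k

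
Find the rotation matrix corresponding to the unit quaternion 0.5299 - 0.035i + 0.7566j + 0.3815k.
[[-0.436, -0.4573, 0.7751], [0.3514, 0.7065, 0.6144], [-0.8285, 0.5402, -0.1473]]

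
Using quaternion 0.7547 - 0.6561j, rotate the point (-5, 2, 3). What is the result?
(-3.666, 2, -4.534)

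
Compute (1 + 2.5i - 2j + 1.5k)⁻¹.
0.0741 - 0.1852i + 0.1481j - 0.1111k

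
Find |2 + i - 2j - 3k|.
√18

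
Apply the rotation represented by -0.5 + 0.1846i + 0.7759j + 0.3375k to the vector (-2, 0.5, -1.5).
(2.153, -0.608, -1.223)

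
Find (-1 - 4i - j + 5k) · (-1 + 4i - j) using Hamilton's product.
16 + 5i + 22j + 3k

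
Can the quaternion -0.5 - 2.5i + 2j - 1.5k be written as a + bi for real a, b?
No. The quaternion -0.5 - 2.5i + 2j - 1.5k has j-coefficient y = 2 and k-coefficient z = -1.5, not both zero, so it does not lie in the complex subalgebra spanned by 1 and i.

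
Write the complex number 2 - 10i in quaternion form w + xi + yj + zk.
2 - 10i + 0j + 0k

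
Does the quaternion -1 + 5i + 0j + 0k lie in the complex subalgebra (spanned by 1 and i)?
Yes. The quaternion -1 + 5i has j- and k-coefficients y = z = 0, so it lies in the complex subalgebra spanned by 1 and i.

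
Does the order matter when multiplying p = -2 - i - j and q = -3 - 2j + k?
Yes: pq = 4 + 2i + 8j ≠ 4 + 4i + 6j - 4k = qp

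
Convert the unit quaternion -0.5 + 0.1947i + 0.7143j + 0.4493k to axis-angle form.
axis = (0.2248, 0.8248, 0.5188), θ = 4π/3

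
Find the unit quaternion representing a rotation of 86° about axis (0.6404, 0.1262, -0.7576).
0.7314 + 0.4368i + 0.0861j - 0.5167k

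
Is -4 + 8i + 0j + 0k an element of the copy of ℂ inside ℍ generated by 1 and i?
Yes. The quaternion -4 + 8i has j- and k-coefficients y = z = 0, so it lies in the complex subalgebra spanned by 1 and i.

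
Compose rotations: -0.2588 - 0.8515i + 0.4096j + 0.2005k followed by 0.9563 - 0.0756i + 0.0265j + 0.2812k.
-0.3791 - 0.9046i + 0.1606j + 0.1106k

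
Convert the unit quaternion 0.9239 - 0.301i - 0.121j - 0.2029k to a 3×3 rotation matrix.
[[0.8884, 0.4478, -0.1014], [-0.3021, 0.7365, 0.6053], [0.3457, -0.5071, 0.7895]]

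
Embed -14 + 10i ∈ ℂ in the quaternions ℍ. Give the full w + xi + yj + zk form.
-14 + 10i + 0j + 0k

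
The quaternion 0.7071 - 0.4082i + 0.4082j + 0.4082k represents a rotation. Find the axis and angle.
axis = (-√3/3, √3/3, √3/3), θ = π/2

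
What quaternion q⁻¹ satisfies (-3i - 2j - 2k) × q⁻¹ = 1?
0.1765i + 0.1176j + 0.1176k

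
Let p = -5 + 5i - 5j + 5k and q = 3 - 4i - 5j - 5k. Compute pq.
5 + 85i + 15j - 5k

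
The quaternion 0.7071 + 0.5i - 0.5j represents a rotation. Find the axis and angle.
axis = (√2/2, -√2/2, 0), θ = π/2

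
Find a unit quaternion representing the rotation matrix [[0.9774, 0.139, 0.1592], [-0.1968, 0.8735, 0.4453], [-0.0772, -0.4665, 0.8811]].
0.9659 - 0.236i + 0.0612j - 0.0869k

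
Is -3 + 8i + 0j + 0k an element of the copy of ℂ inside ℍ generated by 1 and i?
Yes. The quaternion -3 + 8i has j- and k-coefficients y = z = 0, so it lies in the complex subalgebra spanned by 1 and i.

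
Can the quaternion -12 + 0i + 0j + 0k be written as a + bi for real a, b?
Yes. The quaternion -12 has j- and k-coefficients y = z = 0, so it lies in the complex subalgebra spanned by 1 and i.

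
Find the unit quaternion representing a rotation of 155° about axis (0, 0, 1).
0.2164 + 0.9763k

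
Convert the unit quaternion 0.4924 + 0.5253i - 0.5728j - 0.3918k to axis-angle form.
axis = (0.6035, -0.6581, -0.4502), θ = 121°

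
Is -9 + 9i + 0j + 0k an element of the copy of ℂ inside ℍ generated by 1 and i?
Yes. The quaternion -9 + 9i has j- and k-coefficients y = z = 0, so it lies in the complex subalgebra spanned by 1 and i.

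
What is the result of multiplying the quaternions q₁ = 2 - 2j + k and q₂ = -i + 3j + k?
5 - 7i + 5j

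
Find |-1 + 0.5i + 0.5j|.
1.225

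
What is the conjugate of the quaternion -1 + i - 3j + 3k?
-1 - i + 3j - 3k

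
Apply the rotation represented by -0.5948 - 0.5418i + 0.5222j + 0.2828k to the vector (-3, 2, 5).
(-5.981, 1.467, 0.273)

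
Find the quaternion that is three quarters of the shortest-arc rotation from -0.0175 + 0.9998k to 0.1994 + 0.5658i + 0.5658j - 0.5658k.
-0.1657 - 0.4558i - 0.4558j + 0.7464k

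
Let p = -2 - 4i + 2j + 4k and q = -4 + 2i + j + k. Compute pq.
10 + 10i + 2j - 26k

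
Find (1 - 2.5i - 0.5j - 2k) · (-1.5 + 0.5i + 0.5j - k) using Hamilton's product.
-2 + 5.75i - 2.25j + k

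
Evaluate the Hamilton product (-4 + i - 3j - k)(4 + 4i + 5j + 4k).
-1 - 19i - 40j - 3k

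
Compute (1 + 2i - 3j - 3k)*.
1 - 2i + 3j + 3k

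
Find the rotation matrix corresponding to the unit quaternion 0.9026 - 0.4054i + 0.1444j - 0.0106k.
[[0.9581, -0.0979, 0.2693], [-0.1362, 0.6711, 0.7288], [-0.2521, -0.7349, 0.6296]]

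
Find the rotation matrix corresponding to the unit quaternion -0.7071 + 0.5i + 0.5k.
[[0.5, 0.7071, 0.5], [-0.7071, 0, 0.7071], [0.5, -0.7071, 0.5]]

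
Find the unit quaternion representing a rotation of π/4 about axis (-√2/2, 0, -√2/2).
0.9239 - 0.2706i - 0.2706k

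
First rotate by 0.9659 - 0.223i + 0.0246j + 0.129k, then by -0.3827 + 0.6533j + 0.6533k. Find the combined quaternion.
-0.47 + 0.1535i + 0.4759j + 0.7273k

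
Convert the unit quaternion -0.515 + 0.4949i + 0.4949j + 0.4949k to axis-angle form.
axis = (√3/3, √3/3, √3/3), θ = 242°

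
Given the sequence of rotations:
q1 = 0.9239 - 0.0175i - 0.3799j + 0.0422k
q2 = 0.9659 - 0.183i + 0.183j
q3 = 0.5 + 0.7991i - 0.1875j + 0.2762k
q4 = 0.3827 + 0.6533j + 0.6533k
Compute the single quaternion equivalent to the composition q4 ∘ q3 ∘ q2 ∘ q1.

q2 · q1 = 0.9587 - 0.1783i - 0.1901j + 0.1135k
q3 · q2 · q1 = 0.5548 + 0.7082i - 0.4148j + 0.1362k
q4 · q3 · q2 · q1 = 0.3943 + 0.631i + 0.6664j - 0.0481k
0.3943 + 0.631i + 0.6664j - 0.0481k


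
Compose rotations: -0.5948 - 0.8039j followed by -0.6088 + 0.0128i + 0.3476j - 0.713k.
0.6415 - 0.5808i + 0.2827j + 0.4138k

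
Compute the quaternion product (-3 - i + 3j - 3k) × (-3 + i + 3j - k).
-2 + 6i - 22j + 6k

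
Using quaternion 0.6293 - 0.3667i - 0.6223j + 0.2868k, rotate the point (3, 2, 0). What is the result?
(0.374, 3.585, 0.082)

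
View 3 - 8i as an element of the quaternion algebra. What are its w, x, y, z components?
3 - 8i + 0j + 0k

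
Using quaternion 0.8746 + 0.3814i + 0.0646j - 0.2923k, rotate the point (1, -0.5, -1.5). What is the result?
(0.705, 0.326, -1.702)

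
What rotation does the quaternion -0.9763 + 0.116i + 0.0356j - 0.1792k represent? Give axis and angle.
axis = (0.536, 0.1645, -0.828), θ = 335°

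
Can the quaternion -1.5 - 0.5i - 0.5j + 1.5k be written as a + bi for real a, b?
No. The quaternion -1.5 - 0.5i - 0.5j + 1.5k has j-coefficient y = -0.5 and k-coefficient z = 1.5, not both zero, so it does not lie in the complex subalgebra spanned by 1 and i.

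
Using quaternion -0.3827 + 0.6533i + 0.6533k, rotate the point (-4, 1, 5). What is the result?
(4.182, 3.793, -3.182)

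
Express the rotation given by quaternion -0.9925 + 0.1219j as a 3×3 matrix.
[[0.9703, 0, -0.242], [0, 1, 0], [0.242, 0, 0.9703]]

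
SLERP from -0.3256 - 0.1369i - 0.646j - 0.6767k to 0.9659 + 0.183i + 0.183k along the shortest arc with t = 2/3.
-0.8541 - 0.192i - 0.2588j - 0.4082k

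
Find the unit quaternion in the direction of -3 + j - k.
-0.9045 + 0.3015j - 0.3015k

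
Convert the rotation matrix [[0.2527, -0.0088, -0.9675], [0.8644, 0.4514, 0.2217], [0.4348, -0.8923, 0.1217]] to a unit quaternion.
0.6756 - 0.4122i - 0.5189j + 0.3231k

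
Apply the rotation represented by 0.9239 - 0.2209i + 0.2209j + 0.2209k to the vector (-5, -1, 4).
(-2.276, -0.335, 6.059)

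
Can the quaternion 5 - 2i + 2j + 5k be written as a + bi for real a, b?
No. The quaternion 5 - 2i + 2j + 5k has j-coefficient y = 2 and k-coefficient z = 5, not both zero, so it does not lie in the complex subalgebra spanned by 1 and i.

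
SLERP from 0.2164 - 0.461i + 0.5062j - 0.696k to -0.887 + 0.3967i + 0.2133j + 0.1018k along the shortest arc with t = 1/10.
0.3206 - 0.4889i + 0.4525j - 0.6735k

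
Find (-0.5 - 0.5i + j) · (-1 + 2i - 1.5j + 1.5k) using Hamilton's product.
3 + i + 0.5j - 2k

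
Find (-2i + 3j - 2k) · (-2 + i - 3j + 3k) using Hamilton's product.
17 + 7i - 2j + 7k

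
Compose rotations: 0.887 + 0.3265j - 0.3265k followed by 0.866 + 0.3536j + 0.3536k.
0.7681 - 0.2309i + 0.5964j + 0.0309k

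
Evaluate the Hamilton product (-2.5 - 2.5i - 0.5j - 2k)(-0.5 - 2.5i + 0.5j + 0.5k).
-3.75 + 8.25i + 5.25j - 2.75k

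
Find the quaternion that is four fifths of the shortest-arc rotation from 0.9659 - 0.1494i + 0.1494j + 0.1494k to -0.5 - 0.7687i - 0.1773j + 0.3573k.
0.69 + 0.6398i + 0.1949j - 0.2768k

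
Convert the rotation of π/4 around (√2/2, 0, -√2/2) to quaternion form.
0.9239 + 0.2706i - 0.2706k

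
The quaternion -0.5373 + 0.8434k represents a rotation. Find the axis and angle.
axis = (0, 0, 1), θ = 245°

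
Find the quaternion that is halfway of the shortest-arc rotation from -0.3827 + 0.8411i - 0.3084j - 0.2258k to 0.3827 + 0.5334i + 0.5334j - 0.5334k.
0.8665i + 0.1418j - 0.4786k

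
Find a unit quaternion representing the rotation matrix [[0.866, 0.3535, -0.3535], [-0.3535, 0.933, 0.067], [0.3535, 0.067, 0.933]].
0.9659 - 0.183j - 0.183k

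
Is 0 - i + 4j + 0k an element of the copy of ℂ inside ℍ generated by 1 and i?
No. The quaternion -i + 4j has j-coefficient y = 4 and k-coefficient z = 0, not both zero, so it does not lie in the complex subalgebra spanned by 1 and i.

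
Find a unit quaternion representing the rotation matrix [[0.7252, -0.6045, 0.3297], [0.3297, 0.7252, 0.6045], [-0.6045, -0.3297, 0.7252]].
0.891 - 0.2621i + 0.2621j + 0.2621k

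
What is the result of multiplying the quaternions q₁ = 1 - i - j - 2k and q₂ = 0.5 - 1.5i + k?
1 - 3i + 3.5j - 1.5k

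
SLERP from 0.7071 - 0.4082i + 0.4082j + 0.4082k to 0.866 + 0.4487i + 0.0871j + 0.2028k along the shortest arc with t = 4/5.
0.9039 + 0.286i + 0.1703j + 0.2688k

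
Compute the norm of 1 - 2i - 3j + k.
√15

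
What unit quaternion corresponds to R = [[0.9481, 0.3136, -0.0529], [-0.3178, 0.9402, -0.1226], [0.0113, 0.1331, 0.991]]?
0.9848 + 0.0649i - 0.0163j - 0.1603k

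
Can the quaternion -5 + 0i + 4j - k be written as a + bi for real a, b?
No. The quaternion -5 + 4j - k has j-coefficient y = 4 and k-coefficient z = -1, not both zero, so it does not lie in the complex subalgebra spanned by 1 and i.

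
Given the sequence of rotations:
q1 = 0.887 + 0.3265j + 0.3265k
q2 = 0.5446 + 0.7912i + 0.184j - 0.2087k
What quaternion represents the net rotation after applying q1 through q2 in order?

q2 · q1 = 0.4911 + 0.83i + 0.0827j + 0.251k
0.4911 + 0.83i + 0.0827j + 0.251k


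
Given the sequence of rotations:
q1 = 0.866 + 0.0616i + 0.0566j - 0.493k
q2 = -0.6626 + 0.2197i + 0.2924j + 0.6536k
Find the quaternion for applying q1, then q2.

q2 · q1 = -0.2817 - 0.0317i + 0.3643j + 0.8871k
-0.2817 - 0.0317i + 0.3643j + 0.8871k


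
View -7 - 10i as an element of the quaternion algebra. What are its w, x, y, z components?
-7 - 10i + 0j + 0k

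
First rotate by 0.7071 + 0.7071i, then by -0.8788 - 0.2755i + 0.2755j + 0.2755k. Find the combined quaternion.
-0.4266 - 0.8162i + 0.3896j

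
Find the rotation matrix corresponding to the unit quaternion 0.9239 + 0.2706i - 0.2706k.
[[0.8536, 0.5, -0.1464], [-0.5, 0.7071, -0.5], [-0.1464, 0.5, 0.8536]]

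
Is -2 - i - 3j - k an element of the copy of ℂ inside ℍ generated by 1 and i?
No. The quaternion -2 - i - 3j - k has j-coefficient y = -3 and k-coefficient z = -1, not both zero, so it does not lie in the complex subalgebra spanned by 1 and i.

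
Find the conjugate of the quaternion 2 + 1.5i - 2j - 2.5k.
2 - 1.5i + 2j + 2.5k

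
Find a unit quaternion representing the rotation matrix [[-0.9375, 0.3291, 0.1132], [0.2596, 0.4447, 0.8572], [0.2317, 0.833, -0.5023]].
-0.0349 + 0.1733i + 0.8492j + 0.4976k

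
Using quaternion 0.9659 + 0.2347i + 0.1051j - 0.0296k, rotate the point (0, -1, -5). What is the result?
(-1.052, 1.41, -4.786)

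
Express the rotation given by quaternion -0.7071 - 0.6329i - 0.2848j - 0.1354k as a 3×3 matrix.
[[0.8011, 0.169, 0.5742], [0.552, 0.1622, -0.8179], [-0.2314, 0.9722, 0.0367]]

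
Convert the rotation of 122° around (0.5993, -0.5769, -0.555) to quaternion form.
0.4848 + 0.5242i - 0.5046j - 0.4854k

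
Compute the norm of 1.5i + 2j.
2.5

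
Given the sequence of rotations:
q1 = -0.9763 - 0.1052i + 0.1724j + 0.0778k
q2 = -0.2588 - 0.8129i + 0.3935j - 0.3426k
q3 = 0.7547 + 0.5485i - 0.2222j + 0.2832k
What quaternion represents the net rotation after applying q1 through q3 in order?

q2 · q1 = 0.126 + 0.9105i - 0.3295j + 0.2156k
q3 · q2 · q1 = -0.5386 + 0.8017i - 0.1371j + 0.22k
-0.5386 + 0.8017i - 0.1371j + 0.22k


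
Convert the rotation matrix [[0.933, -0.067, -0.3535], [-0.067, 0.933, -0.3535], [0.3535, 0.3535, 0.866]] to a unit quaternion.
0.9659 + 0.183i - 0.183j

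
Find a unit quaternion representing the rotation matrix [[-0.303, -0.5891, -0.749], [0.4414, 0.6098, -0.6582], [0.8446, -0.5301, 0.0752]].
0.5878 + 0.0545i - 0.6778j + 0.4383k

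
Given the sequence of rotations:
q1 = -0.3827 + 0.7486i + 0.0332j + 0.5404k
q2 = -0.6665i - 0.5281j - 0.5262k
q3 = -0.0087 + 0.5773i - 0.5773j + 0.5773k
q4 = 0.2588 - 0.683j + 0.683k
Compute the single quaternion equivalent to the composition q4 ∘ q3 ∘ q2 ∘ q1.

q2 · q1 = 0.8008 - 0.0128i + 0.1684j + 0.5746k
q3 · q2 · q1 = -0.2341 + 0.0335i - 0.8029j + 0.5471k
q4 · q3 · q2 · q1 = -0.9826 + 0.1834i - 0.025j + 0.0046k
-0.9826 + 0.1834i - 0.025j + 0.0046k


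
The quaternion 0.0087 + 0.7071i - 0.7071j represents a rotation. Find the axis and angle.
axis = (√2/2, -√2/2, 0), θ = 179°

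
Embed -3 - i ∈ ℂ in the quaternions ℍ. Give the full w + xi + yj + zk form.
-3 - i + 0j + 0k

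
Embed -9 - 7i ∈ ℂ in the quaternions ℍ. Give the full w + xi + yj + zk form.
-9 - 7i + 0j + 0k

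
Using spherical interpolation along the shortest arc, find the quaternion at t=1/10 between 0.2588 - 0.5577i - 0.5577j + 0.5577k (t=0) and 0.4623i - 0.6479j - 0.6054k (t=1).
0.2482 - 0.5981i - 0.4462j + 0.6177k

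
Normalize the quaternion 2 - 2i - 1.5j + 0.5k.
0.6172 - 0.6172i - 0.4629j + 0.1543k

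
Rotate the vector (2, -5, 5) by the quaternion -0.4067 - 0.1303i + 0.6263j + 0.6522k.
(-6.504, 1.591, -3.028)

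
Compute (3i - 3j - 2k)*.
-3i + 3j + 2k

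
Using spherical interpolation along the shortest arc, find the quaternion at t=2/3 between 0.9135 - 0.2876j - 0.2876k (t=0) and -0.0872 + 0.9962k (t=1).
0.4481 - 0.12j - 0.8859k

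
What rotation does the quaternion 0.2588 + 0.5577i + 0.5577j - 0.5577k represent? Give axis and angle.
axis = (√3/3, √3/3, -√3/3), θ = 5π/6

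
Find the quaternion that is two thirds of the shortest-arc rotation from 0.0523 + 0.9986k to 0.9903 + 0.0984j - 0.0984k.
-0.8173 - 0.0837j + 0.5701k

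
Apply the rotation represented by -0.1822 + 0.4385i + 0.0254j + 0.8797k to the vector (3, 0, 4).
(1.402, -0.077, 4.799)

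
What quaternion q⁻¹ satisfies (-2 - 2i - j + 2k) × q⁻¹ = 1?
-0.1538 + 0.1538i + 0.0769j - 0.1538k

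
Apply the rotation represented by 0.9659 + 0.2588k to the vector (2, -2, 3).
(2.732, -0.732, 3)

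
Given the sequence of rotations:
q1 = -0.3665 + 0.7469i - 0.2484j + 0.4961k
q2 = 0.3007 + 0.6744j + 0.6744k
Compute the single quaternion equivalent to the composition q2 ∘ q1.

q2 · q1 = -0.2773 + 0.7267i + 0.1818j - 0.6017k
-0.2773 + 0.7267i + 0.1818j - 0.6017k


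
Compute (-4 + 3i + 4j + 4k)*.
-4 - 3i - 4j - 4k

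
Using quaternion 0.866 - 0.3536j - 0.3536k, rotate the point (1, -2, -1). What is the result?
(-0.113, -2.362, -0.638)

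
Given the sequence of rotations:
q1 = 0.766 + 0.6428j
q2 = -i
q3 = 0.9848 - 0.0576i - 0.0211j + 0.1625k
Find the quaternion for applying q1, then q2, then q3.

q2 · q1 = -0.766i - 0.6428k
q3 · q2 · q1 = 0.0603 - 0.7408i - 0.1615j - 0.6492k
0.0603 - 0.7408i - 0.1615j - 0.6492k


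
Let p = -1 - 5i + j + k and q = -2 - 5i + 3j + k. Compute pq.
-27 + 13i - 5j - 13k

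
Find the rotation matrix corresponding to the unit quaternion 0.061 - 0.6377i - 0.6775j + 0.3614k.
[[-0.1792, 0.82, -0.5436], [0.9082, -0.0745, -0.4119], [-0.3783, -0.5675, -0.7313]]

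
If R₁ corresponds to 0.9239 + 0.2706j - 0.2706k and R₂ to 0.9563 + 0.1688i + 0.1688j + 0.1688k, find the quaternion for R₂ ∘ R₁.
0.8835 + 0.0646i + 0.4604j - 0.0571k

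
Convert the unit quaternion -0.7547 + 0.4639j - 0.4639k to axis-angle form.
axis = (0, √2/2, -√2/2), θ = 278°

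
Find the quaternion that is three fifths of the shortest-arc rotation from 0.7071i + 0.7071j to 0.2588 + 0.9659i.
0.1672 + 0.9354i + 0.3115j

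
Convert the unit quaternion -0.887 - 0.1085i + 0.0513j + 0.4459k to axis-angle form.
axis = (-0.235, 0.1111, 0.9656), θ = 305°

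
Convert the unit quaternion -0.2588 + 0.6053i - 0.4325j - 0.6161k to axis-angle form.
axis = (0.6266, -0.4478, -0.6378), θ = 7π/6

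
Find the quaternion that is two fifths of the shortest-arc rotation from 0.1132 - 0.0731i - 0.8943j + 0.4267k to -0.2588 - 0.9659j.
-0.0382 - 0.0455i - 0.9622j + 0.2656k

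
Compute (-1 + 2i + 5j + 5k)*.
-1 - 2i - 5j - 5k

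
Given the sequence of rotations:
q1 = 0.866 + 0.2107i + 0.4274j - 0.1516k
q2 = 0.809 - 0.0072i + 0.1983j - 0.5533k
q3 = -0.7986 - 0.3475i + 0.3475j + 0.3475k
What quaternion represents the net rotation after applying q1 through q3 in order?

q2 · q1 = 0.5335 + 0.3706i + 0.3998j - 0.6467k
q3 · q2 · q1 = -0.2115 - 0.845i - 0.2298j + 0.4341k
-0.2115 - 0.845i - 0.2298j + 0.4341k


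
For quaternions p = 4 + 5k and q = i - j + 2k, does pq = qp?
No: pq = -10 + 9i + j + 8k ≠ -10 - i - 9j + 8k = qp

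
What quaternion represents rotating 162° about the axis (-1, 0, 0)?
0.1564 - 0.9877i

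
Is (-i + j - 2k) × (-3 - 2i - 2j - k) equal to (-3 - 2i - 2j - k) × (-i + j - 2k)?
No: pq = -2 - 2i + 10k ≠ -2 + 8i - 6j + 2k = qp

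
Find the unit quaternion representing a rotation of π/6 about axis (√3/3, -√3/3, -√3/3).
0.9659 + 0.1494i - 0.1494j - 0.1494k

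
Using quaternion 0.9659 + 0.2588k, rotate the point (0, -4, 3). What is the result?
(2, -3.464, 3)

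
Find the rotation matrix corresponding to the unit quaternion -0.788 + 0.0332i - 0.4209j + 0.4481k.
[[0.2441, 0.6783, 0.6931], [-0.7342, 0.5962, -0.3249], [-0.6336, -0.4295, 0.6435]]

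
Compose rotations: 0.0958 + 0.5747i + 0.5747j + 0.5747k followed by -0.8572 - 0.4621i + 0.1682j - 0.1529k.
0.1747 - 0.3524i - 0.2988j - 0.8695k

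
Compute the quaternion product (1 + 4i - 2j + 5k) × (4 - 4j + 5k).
-29 + 26i - 32j + 9k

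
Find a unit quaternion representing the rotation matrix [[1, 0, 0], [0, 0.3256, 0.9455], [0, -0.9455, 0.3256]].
0.8141 - 0.5807i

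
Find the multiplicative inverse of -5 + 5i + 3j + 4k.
-0.0667 - 0.0667i - 0.04j - 0.0533k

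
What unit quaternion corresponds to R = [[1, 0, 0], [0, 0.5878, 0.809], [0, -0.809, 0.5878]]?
0.891 - 0.454i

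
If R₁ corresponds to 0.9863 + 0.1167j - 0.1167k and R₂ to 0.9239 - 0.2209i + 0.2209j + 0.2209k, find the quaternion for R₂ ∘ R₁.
0.9112 - 0.2694i + 0.2999j + 0.0843k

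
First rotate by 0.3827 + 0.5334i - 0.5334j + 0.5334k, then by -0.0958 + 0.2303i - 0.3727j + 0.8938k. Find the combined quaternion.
-0.8351 + 0.315i + 0.2624j + 0.3669k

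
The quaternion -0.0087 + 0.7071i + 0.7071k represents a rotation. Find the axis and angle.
axis = (√2/2, 0, √2/2), θ = 181°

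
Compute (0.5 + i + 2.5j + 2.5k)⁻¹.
0.0364 - 0.0727i - 0.1818j - 0.1818k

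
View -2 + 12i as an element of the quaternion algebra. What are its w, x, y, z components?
-2 + 12i + 0j + 0k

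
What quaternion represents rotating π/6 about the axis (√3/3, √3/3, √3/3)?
0.9659 + 0.1494i + 0.1494j + 0.1494k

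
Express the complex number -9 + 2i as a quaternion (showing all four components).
-9 + 2i + 0j + 0k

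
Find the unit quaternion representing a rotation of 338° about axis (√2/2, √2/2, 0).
-0.9816 + 0.1349i + 0.1349j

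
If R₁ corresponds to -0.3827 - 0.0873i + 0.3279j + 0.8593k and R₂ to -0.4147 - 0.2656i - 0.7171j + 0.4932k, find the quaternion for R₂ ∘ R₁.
-0.0532 - 0.6401i + 0.3236j - 0.6948k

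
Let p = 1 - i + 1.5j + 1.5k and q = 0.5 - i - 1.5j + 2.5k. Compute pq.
-2 + 4.5i + 0.25j + 6.25k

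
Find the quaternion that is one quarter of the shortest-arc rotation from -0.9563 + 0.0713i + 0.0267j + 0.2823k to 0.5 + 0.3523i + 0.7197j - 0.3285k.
-0.9246 - 0.0462i - 0.1911j + 0.3264k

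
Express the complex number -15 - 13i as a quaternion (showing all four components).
-15 - 13i + 0j + 0k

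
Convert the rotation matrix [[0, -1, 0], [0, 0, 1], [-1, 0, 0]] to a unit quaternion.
0.5 - 0.5i + 0.5j + 0.5k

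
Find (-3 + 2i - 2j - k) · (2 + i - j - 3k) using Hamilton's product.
-13 + 6i + 4j + 7k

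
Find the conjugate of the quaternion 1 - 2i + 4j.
1 + 2i - 4j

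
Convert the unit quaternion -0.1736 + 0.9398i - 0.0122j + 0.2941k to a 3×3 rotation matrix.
[[0.8267, 0.0792, 0.557], [-0.125, -0.9394, 0.3191], [0.5486, -0.3335, -0.7667]]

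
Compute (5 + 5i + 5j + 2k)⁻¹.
0.0633 - 0.0633i - 0.0633j - 0.0253k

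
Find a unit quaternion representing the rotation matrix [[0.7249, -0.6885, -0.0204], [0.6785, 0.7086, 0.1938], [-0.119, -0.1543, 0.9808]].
0.9239 - 0.0942i + 0.0267j + 0.3699k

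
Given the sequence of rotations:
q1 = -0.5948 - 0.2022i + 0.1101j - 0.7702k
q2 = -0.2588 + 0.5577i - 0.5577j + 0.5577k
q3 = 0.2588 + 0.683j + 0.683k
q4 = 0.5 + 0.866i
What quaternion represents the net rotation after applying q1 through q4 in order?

q2 · q1 = 0.7576 + 0.0887i + 0.62j - 0.1838k
q3 · q2 · q1 = -0.1019 - 0.526i + 0.7385j + 0.4093k
q4 · q3 · q2 · q1 = 0.4046 - 0.3512i + 0.0148j + 0.8442k
0.4046 - 0.3512i + 0.0148j + 0.8442k


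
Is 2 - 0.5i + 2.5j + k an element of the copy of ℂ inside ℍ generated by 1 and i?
No. The quaternion 2 - 0.5i + 2.5j + k has j-coefficient y = 2.5 and k-coefficient z = 1, not both zero, so it does not lie in the complex subalgebra spanned by 1 and i.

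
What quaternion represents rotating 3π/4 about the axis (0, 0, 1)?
0.3827 + 0.9239k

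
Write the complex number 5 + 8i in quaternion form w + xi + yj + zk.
5 + 8i + 0j + 0k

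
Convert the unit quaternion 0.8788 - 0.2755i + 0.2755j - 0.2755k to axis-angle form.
axis = (-√3/3, √3/3, -√3/3), θ = 57°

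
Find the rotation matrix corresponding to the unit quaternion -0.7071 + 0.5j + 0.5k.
[[0, 0.7071, -0.7071], [-0.7071, 0.5, 0.5], [0.7071, 0.5, 0.5]]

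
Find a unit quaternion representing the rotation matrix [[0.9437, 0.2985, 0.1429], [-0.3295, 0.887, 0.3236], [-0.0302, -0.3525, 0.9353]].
0.9703 - 0.1742i + 0.0446j - 0.1618k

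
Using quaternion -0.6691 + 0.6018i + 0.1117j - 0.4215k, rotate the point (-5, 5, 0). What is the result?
(-5.247, -3.891, -2.708)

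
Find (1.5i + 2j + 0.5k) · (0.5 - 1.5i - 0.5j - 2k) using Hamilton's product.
4.25 - 3i + 3.25j + 2.5k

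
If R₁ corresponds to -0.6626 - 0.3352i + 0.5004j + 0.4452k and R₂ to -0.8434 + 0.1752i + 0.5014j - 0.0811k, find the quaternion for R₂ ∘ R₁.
0.4028 + 0.4304i - 0.8051j - 0.066k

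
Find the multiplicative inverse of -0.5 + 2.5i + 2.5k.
-0.0392 - 0.1961i - 0.1961k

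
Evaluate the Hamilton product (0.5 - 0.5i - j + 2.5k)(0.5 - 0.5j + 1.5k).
-4 - 0.5i + 2.25k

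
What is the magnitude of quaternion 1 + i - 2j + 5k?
√31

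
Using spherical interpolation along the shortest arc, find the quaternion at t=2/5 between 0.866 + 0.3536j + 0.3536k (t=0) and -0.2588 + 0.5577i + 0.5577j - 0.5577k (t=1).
0.7777 - 0.2932i - 0.0312j + 0.5552k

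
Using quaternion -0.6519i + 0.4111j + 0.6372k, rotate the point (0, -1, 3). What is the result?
(-1.956, 2.234, -1.088)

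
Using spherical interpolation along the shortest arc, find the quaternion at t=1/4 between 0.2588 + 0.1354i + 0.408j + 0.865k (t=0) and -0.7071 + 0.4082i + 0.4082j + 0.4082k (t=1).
-0.0052 + 0.2408i + 0.4684j + 0.85k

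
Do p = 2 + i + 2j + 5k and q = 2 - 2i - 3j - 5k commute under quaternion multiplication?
No: pq = 37 + 3i - 7j + k ≠ 37 - 7i + 3j - k = qp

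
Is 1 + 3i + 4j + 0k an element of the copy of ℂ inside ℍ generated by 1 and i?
No. The quaternion 1 + 3i + 4j has j-coefficient y = 4 and k-coefficient z = 0, not both zero, so it does not lie in the complex subalgebra spanned by 1 and i.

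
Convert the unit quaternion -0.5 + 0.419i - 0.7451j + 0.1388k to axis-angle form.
axis = (0.4838, -0.8604, 0.1603), θ = 4π/3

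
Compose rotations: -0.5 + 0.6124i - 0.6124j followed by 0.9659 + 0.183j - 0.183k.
-0.3709 + 0.4794i - 0.7951j - 0.0206k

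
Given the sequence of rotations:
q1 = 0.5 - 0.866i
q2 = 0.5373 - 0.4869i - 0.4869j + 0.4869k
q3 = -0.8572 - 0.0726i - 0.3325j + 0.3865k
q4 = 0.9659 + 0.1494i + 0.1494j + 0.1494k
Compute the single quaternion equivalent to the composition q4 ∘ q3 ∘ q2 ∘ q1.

q2 · q1 = -0.153 - 0.7088i - 0.6651j - 0.1782k
q3 · q2 · q1 = -0.0726 + 0.935i + 0.3341j - 0.0938k
q4 · q3 · q2 · q1 = -0.2457 + 0.8283i + 0.4656j - 0.1912k
-0.2457 + 0.8283i + 0.4656j - 0.1912k


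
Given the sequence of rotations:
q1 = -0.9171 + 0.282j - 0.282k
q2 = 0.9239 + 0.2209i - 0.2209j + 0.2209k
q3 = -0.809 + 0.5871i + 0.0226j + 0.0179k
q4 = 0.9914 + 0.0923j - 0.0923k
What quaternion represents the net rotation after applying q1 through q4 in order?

q2 · q1 = -0.7227 - 0.2026i + 0.5254j - 0.4008k
q3 · q2 · q1 = 0.6989 - 0.2789i - 0.2097j + 0.6244k
q4 · q3 · q2 · q1 = 0.7699 - 0.2382i - 0.1176j + 0.5803k
0.7699 - 0.2382i - 0.1176j + 0.5803k


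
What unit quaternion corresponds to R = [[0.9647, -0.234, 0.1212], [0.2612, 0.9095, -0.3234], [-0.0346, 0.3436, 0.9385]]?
0.9763 + 0.1708i + 0.0399j + 0.1268k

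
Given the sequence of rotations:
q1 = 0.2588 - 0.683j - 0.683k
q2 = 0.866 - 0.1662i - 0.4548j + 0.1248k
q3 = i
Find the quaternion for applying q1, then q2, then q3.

q2 · q1 = -0.0013 + 0.3529i - 0.8227j - 0.4457k
q3 · q2 · q1 = -0.3529 - 0.0013i + 0.4457j - 0.8227k
-0.3529 - 0.0013i + 0.4457j - 0.8227k


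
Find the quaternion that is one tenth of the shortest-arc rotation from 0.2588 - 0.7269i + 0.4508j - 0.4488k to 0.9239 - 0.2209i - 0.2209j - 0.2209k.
0.3607 - 0.7133i + 0.3972j - 0.4511k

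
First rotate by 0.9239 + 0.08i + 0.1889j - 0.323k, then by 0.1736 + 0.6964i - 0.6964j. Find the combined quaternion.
0.2362 + 0.8822i - 0.3857j + 0.1312k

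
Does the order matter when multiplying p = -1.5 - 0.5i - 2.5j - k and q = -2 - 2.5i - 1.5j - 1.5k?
Yes: pq = -3.5 + 7i + 9j - 1.25k ≠ -3.5 + 2.5i + 5.5j + 9.75k = qp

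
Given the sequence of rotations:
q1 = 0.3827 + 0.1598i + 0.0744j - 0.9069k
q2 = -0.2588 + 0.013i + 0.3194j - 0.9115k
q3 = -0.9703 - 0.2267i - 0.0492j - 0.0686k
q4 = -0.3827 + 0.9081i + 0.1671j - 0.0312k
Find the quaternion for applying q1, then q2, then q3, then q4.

q2 · q1 = -0.9515 - 0.2582i - 0.0309j - 0.1642k
q3 · q2 · q1 = 0.8519 + 0.4722i + 0.0573j + 0.2189k
q4 · q3 · q2 · q1 = -0.7576 + 0.6313i - 0.0931j - 0.1372k
-0.7576 + 0.6313i - 0.0931j - 0.1372k


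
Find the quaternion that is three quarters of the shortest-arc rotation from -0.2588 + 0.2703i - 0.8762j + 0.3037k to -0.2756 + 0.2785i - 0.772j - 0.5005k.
-0.2903 + 0.2958i - 0.8554j - 0.3108k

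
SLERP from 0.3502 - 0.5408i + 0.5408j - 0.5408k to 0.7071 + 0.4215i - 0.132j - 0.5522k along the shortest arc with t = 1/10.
0.4315 - 0.4606i + 0.5j - 0.593k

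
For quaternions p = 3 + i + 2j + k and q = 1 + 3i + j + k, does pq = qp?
No: pq = -3 + 11i + 7j - k ≠ -3 + 9i + 3j + 9k = qp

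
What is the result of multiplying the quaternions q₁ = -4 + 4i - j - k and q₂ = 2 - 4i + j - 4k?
5 + 29i + 14j + 14k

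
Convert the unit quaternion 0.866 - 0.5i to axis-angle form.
axis = (-1, 0, 0), θ = π/3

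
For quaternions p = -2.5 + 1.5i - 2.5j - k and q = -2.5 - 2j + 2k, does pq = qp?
No: pq = 3.25 - 10.75i + 8.25j - 5.5k ≠ 3.25 + 3.25i + 14.25j + 0.5k = qp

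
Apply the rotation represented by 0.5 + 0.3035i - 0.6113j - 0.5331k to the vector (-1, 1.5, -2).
(2.429, 0.579, 1.008)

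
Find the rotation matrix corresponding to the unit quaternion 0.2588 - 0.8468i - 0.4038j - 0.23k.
[[0.5681, 0.8029, 0.1805], [0.5648, -0.5399, 0.6241], [0.5985, -0.2526, -0.7602]]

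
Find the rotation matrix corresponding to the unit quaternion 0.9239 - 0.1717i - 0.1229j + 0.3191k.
[[0.7661, -0.5474, -0.3367], [0.6318, 0.7374, 0.2388], [0.1175, -0.3957, 0.9108]]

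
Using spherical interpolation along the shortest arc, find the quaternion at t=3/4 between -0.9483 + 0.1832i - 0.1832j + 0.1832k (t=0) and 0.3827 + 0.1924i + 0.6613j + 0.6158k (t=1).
-0.6278 - 0.1039i - 0.6179j - 0.4618k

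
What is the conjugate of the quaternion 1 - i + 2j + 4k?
1 + i - 2j - 4k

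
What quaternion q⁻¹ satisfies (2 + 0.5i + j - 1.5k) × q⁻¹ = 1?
0.2667 - 0.0667i - 0.1333j + 0.2k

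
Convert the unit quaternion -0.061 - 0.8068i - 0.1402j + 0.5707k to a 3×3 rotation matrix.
[[0.3093, 0.2959, -0.9038], [0.1566, -0.9532, -0.2585], [-0.938, -0.0616, -0.3412]]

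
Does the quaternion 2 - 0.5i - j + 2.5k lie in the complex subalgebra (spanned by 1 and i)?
No. The quaternion 2 - 0.5i - j + 2.5k has j-coefficient y = -1 and k-coefficient z = 2.5, not both zero, so it does not lie in the complex subalgebra spanned by 1 and i.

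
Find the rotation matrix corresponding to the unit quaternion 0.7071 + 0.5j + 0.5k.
[[0, -0.7071, 0.7071], [0.7071, 0.5, 0.5], [-0.7071, 0.5, 0.5]]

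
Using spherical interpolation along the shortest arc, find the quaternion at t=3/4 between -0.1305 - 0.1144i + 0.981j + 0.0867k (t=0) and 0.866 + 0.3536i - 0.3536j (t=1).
-0.746 - 0.3229i + 0.5818j + 0.0259k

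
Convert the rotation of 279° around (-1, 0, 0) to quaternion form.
-0.7604 - 0.6494i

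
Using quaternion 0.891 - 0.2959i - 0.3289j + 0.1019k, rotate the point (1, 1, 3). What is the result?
(-1.163, 2.561, 1.757)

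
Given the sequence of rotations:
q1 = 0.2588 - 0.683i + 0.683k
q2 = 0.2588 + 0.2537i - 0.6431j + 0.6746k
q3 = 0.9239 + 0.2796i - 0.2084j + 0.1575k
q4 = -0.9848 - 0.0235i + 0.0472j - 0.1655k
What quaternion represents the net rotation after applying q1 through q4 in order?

q2 · q1 = -0.2205 - 0.5503i - 0.8005j - 0.0879k
q3 · q2 · q1 = -0.2028 - 0.4257i - 0.7557j - 0.4544k
q4 · q3 · q2 · q1 = 0.1502 + 0.2775i + 0.7944j + 0.5189k
0.1502 + 0.2775i + 0.7944j + 0.5189k


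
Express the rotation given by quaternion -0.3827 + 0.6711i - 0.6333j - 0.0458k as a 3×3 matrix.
[[0.1937, -0.8851, 0.4233], [-0.815, 0.0951, 0.5717], [-0.5462, -0.4556, -0.7029]]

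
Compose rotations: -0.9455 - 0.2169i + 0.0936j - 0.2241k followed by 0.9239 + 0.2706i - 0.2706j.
-0.7895 - 0.3956i + 0.403j - 0.2404k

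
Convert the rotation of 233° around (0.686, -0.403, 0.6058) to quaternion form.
-0.4462 + 0.6139i - 0.3607j + 0.5422k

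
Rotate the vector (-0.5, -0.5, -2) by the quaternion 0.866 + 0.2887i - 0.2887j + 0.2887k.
(0.667, 0.833, -1.833)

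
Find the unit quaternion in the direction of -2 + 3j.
-0.5547 + 0.8321j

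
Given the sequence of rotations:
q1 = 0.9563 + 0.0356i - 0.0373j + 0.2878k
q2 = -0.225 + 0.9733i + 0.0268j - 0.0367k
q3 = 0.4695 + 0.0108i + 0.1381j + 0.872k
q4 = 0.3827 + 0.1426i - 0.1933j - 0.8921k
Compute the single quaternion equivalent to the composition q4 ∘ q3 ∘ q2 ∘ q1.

q2 · q1 = -0.2383 + 0.9291i - 0.2474j - 0.1371k
q3 · q2 · q1 = 0.0318 + 0.6304i + 0.6626j - 0.4031k
q4 · q3 · q2 · q1 = -0.3093 + 0.9148i - 0.2575j + 0.0337k
-0.3093 + 0.9148i - 0.2575j + 0.0337k


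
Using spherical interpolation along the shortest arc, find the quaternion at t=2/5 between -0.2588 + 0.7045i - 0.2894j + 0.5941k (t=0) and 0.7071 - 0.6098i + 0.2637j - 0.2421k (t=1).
-0.4582 + 0.6949i - 0.291j + 0.4717k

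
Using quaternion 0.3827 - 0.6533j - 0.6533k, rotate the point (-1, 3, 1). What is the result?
(1.707, 1.793, 2.207)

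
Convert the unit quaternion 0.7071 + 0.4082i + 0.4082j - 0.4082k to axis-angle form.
axis = (√3/3, √3/3, -√3/3), θ = π/2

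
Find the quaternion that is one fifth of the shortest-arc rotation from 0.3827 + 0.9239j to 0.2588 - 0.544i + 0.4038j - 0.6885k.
0.3928 - 0.1322i + 0.8946j - 0.1673k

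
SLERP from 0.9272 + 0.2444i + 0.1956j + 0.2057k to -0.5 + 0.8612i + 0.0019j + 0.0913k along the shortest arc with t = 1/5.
0.9712 - 0.0134i + 0.1757j + 0.1606k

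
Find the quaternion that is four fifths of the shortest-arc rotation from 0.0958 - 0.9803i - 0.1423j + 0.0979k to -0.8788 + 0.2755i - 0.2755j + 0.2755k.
0.8087 - 0.5045i + 0.208j - 0.2197k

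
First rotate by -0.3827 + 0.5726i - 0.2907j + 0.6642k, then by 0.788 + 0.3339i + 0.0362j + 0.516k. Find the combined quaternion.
-0.825 + 0.4975i - 0.1692j + 0.2081k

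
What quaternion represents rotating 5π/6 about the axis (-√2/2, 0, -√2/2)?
0.2588 - 0.683i - 0.683k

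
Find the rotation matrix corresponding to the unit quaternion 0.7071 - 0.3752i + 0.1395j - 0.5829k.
[[0.2815, 0.7197, 0.6347], [-0.929, 0.0389, 0.368], [0.2401, -0.6932, 0.6795]]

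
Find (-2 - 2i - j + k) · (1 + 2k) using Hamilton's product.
-4 - 4i + 3j - 3k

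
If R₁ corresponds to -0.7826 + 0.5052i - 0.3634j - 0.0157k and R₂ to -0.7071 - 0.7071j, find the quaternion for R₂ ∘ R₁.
0.2964 - 0.3461i + 0.8103j + 0.3683k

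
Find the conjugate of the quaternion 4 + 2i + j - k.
4 - 2i - j + k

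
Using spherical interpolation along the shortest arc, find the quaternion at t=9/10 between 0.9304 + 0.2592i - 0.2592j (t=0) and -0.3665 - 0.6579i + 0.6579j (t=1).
0.4415 + 0.6345i - 0.6345j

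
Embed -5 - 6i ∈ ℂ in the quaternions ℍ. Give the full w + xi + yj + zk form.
-5 - 6i + 0j + 0k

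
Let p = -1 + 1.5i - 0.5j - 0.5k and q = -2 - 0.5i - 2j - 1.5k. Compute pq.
1 - 2.75i + 5.5j - 0.75k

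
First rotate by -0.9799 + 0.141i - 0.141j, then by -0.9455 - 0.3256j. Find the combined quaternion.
0.8806 - 0.1333i + 0.4524j + 0.0459k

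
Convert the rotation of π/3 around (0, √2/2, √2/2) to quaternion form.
0.866 + 0.3536j + 0.3536k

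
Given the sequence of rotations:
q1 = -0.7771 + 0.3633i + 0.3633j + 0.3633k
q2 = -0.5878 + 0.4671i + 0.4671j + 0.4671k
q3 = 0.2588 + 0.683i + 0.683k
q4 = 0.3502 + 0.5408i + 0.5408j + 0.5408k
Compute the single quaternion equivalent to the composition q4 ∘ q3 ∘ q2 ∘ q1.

q2 · q1 = -0.0523 - 0.5765i - 0.5765j - 0.5765k
q3 · q2 · q1 = 0.774 + 0.2088i - 0.1492j - 0.5787k
q4 · q3 · q2 · q1 = 0.5518 + 0.2594i + 0.7922j + 0.0223k
0.5518 + 0.2594i + 0.7922j + 0.0223k


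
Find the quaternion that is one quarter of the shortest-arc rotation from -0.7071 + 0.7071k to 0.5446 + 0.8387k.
-0.4305 + 0.9026k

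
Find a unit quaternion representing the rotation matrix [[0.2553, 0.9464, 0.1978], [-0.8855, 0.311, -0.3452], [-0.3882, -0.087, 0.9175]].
0.788 + 0.0819i + 0.1859j - 0.5812k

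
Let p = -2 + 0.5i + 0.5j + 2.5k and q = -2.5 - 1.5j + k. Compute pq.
3.25 + 3i + 1.25j - 9k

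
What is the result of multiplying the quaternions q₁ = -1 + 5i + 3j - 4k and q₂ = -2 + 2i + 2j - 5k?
-34 - 19i + 9j + 17k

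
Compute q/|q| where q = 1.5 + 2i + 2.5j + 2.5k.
0.3464 + 0.4619i + 0.5774j + 0.5774k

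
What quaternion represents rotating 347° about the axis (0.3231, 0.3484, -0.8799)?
-0.9936 + 0.0366i + 0.0394j - 0.0996k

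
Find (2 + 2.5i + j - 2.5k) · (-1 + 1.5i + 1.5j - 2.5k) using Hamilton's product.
-13.5 + 1.75i + 4.5j - 0.25k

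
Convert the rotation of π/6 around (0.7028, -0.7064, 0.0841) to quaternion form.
0.9659 + 0.1819i - 0.1828j + 0.0218k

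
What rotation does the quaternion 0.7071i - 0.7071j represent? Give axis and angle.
axis = (√2/2, -√2/2, 0), θ = π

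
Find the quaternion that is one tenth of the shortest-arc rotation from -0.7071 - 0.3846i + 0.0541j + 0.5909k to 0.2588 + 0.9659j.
-0.7239 - 0.3733i - 0.0873j + 0.5736k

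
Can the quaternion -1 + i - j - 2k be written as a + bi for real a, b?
No. The quaternion -1 + i - j - 2k has j-coefficient y = -1 and k-coefficient z = -2, not both zero, so it does not lie in the complex subalgebra spanned by 1 and i.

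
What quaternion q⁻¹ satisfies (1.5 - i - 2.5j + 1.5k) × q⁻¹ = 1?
0.1277 + 0.0851i + 0.2128j - 0.1277k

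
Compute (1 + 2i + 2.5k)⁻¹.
0.0889 - 0.1778i - 0.2222k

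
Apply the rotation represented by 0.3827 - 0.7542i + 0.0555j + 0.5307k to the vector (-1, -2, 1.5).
(-0.588, 2.034, 1.664)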